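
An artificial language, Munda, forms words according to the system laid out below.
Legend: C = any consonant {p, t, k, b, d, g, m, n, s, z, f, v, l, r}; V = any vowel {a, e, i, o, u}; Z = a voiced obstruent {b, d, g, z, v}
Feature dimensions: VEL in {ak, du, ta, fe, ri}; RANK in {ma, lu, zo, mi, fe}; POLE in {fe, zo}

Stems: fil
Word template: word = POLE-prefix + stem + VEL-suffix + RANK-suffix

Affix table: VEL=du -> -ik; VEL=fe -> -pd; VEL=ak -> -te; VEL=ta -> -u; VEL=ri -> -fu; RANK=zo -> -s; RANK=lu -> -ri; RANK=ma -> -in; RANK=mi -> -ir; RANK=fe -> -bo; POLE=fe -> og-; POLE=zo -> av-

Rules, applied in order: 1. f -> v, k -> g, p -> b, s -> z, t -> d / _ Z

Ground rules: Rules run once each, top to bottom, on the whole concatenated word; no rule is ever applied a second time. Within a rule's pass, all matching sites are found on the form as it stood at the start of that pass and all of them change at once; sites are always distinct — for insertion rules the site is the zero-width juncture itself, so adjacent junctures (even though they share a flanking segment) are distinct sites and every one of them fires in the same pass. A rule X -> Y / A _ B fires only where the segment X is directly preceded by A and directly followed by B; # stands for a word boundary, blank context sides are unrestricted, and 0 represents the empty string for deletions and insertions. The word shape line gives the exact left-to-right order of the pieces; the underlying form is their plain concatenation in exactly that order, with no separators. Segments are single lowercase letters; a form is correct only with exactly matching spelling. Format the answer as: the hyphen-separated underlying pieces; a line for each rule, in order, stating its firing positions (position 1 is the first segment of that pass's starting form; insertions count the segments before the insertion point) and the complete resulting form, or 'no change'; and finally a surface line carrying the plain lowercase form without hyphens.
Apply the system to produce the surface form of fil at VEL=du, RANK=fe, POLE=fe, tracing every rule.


underlying: og-fil-ik-bo
1. f -> v, k -> g, p -> b, s -> z, t -> d / _ Z: fires at position(s) 7: ogfiligbo
surface: ogfiligbo


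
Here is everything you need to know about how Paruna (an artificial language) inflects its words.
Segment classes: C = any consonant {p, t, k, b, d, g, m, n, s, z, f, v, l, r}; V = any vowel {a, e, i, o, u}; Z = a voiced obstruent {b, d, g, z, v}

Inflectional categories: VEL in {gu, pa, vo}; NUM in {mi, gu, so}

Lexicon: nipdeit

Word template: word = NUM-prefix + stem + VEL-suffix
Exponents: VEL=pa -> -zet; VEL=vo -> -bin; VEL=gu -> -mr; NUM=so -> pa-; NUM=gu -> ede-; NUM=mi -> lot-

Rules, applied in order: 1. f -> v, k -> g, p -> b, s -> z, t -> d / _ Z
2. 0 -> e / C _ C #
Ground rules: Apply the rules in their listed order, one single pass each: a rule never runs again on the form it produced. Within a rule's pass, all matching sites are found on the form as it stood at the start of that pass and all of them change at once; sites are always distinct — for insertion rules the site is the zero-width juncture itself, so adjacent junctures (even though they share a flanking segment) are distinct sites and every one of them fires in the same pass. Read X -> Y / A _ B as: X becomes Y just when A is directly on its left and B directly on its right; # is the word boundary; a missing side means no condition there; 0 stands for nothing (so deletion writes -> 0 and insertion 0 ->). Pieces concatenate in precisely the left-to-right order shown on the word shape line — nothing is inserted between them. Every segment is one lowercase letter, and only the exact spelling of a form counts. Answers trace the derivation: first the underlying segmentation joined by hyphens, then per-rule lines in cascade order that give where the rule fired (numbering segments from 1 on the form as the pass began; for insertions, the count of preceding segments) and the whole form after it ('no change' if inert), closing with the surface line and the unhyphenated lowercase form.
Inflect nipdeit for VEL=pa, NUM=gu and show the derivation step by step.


underlying: ede-nipdeit-zet
1. f -> v, k -> g, p -> b, s -> z, t -> d / _ Z: fires at position(s) 6, 10: edenibdeidzet
2. 0 -> e / C _ C #: no change
surface: edenibdeidzet


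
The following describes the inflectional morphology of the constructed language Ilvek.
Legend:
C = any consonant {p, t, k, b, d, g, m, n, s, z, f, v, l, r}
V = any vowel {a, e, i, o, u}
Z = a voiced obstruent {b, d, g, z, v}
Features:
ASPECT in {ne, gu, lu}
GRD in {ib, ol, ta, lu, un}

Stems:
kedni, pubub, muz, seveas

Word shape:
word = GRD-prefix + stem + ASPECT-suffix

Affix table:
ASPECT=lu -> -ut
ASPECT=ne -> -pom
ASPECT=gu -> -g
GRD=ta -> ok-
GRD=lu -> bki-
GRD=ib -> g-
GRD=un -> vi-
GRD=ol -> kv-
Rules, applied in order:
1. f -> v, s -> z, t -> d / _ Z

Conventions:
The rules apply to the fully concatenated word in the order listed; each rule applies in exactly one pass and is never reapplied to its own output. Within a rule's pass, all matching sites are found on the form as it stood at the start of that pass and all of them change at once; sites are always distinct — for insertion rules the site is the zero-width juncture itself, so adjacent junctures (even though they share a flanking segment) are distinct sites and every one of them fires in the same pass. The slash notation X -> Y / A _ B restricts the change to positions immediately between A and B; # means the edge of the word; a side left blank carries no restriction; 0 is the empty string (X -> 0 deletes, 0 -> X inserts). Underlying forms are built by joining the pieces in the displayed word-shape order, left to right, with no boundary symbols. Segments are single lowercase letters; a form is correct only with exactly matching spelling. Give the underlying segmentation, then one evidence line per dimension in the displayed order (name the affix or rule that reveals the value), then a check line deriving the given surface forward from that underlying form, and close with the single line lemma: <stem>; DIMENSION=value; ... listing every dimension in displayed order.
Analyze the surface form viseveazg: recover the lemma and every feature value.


underlying: vi-seveas-g
ASPECT=gu - signalled by the affix -g
GRD=un - signalled by the affix vi-
check: viseveasg -> viseveazg
lemma: seveas; ASPECT=gu; GRD=un


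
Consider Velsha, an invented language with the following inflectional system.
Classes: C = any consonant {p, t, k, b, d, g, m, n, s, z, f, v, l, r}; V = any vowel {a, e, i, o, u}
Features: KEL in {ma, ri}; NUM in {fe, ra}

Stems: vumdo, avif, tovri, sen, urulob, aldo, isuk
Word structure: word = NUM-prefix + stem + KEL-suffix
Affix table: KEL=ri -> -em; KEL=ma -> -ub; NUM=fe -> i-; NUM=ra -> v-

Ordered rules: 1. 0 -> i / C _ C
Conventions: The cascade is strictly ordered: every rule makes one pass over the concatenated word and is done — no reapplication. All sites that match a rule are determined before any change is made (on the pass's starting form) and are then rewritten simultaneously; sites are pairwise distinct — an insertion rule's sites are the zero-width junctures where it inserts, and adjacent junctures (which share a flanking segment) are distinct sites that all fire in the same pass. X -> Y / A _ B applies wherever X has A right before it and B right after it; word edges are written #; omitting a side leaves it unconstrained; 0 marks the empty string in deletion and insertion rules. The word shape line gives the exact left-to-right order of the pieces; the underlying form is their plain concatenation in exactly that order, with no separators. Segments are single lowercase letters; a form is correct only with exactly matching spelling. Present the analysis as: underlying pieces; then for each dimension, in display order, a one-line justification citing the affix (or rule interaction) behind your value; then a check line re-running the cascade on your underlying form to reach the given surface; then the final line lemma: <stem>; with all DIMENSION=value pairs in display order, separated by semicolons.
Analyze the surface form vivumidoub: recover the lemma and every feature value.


underlying: v-vumdo-ub
KEL=ma - signalled by the affix -ub
NUM=ra - signalled by the affix v-
check: vvumdoub -> vivumidoub
lemma: vumdo; KEL=ma; NUM=ra


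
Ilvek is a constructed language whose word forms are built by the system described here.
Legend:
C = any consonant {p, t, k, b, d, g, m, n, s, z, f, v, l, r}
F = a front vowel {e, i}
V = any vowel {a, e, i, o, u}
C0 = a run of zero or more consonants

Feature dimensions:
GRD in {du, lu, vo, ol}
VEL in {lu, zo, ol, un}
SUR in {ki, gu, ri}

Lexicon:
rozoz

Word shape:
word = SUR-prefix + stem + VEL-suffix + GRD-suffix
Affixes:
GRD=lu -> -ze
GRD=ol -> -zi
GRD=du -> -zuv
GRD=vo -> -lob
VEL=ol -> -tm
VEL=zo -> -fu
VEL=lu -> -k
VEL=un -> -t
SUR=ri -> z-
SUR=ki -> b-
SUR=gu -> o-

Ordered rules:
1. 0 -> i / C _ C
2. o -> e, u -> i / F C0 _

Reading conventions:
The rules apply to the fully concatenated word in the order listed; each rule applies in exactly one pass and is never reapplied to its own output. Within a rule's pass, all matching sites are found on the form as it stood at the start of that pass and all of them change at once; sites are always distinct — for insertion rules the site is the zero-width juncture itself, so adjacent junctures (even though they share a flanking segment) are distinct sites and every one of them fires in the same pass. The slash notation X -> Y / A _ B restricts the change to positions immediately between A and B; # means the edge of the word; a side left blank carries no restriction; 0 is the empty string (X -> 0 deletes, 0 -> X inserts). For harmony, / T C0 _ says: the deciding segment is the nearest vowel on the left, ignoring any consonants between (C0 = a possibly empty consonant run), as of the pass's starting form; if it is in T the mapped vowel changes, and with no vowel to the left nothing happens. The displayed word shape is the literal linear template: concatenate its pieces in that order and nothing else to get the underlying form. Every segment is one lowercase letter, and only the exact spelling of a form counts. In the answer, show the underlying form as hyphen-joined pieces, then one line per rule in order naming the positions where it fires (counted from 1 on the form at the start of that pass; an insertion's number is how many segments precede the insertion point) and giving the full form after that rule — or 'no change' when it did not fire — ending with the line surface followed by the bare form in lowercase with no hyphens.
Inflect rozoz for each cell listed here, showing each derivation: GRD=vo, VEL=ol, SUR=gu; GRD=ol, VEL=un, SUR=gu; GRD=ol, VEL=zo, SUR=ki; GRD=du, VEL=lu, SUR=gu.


cell GRD=vo, VEL=ol, SUR=gu:
underlying: o-rozoz-tm-lob
1. 0 -> i / C _ C: inserts after position(s) 6, 7, 8: orozozitimilob
2. o -> e, u -> i / F C0 _: fires at position(s) 13: orozozitimileb
surface: orozozitimileb

cell GRD=ol, VEL=un, SUR=gu:
underlying: o-rozoz-t-zi
1. 0 -> i / C _ C: inserts after position(s) 6, 7: orozozitizi
2. o -> e, u -> i / F C0 _: no change
surface: orozozitizi

cell GRD=ol, VEL=zo, SUR=ki:
underlying: b-rozoz-fu-zi
1. 0 -> i / C _ C: inserts after position(s) 1, 6: birozozifuzi
2. o -> e, u -> i / F C0 _: fires at position(s) 4, 10: birezozifizi
surface: birezozifizi

cell GRD=du, VEL=lu, SUR=gu:
underlying: o-rozoz-k-zuv
1. 0 -> i / C _ C: inserts after position(s) 6, 7: orozozikizuv
2. o -> e, u -> i / F C0 _: fires at position(s) 11: orozozikiziv
surface: orozozikiziv


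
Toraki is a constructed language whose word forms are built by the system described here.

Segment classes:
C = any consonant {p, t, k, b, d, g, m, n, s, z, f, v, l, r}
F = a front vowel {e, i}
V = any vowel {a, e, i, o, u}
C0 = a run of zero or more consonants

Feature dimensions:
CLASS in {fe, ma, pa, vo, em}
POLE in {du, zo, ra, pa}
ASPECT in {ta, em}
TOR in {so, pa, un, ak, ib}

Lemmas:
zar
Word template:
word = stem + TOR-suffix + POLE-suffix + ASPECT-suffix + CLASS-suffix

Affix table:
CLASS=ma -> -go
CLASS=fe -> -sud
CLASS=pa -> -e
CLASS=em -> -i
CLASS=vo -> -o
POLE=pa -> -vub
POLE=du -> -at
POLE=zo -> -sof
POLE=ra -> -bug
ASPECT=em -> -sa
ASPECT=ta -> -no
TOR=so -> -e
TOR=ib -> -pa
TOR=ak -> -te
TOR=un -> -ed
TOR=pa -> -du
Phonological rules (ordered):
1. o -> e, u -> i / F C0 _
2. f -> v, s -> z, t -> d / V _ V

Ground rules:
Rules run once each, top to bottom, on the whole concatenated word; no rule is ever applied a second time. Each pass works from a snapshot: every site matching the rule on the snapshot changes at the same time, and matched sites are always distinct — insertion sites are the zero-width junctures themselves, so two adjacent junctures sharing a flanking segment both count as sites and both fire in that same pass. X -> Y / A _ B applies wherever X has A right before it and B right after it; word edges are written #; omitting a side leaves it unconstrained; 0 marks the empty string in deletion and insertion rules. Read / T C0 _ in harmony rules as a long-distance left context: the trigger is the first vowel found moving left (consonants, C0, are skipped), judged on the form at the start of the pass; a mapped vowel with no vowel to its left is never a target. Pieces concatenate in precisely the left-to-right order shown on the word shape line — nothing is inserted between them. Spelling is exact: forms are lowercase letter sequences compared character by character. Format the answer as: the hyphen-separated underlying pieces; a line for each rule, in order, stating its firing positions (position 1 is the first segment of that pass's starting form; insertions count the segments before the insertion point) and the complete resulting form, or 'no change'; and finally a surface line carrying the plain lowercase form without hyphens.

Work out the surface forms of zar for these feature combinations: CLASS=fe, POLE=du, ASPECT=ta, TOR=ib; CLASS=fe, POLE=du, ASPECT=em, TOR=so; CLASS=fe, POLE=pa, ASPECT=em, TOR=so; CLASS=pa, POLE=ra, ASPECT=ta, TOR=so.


cell CLASS=fe, POLE=du, ASPECT=ta, TOR=ib:
underlying: zar-pa-at-no-sud
1. o -> e, u -> i / F C0 _: no change
2. f -> v, s -> z, t -> d / V _ V: fires at position(s) 10: zarpaatnozud
surface: zarpaatnozud

cell CLASS=fe, POLE=du, ASPECT=em, TOR=so:
underlying: zar-e-at-sa-sud
1. o -> e, u -> i / F C0 _: no change
2. f -> v, s -> z, t -> d / V _ V: fires at position(s) 9: zareatsazud
surface: zareatsazud

cell CLASS=fe, POLE=pa, ASPECT=em, TOR=so:
underlying: zar-e-vub-sa-sud
1. o -> e, u -> i / F C0 _: fires at position(s) 6: zarevibsasud
2. f -> v, s -> z, t -> d / V _ V: fires at position(s) 10: zarevibsazud
surface: zarevibsazud

cell CLASS=pa, POLE=ra, ASPECT=ta, TOR=so:
underlying: zar-e-bug-no-e
1. o -> e, u -> i / F C0 _: fires at position(s) 6: zarebignoe
2. f -> v, s -> z, t -> d / V _ V: no change
surface: zarebignoe


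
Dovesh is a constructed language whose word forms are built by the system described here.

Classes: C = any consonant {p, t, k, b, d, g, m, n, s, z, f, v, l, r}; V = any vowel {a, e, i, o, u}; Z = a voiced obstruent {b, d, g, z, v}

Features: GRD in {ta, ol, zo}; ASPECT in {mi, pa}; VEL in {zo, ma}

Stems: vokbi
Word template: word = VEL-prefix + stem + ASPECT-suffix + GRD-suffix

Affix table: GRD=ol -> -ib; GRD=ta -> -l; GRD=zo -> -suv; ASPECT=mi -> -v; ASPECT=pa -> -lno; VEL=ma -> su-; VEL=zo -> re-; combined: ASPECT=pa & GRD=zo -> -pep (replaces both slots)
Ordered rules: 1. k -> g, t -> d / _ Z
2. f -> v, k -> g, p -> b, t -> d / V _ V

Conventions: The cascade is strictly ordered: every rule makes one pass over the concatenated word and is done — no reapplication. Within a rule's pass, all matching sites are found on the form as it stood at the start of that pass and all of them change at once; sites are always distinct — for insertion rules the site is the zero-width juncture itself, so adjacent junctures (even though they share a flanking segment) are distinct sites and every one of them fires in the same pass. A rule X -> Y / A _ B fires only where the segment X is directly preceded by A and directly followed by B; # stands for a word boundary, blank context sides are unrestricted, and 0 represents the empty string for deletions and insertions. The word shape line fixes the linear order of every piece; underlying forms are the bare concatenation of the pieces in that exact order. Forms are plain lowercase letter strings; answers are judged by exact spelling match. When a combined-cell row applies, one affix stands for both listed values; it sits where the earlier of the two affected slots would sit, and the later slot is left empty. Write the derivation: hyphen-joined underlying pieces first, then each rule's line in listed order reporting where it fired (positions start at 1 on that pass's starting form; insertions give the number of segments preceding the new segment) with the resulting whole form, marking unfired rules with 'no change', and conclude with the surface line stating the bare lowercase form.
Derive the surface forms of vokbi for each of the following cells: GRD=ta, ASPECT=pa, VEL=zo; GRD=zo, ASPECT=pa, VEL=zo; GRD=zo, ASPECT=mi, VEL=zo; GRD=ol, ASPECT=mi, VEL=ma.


cell GRD=ta, ASPECT=pa, VEL=zo:
underlying: re-vokbi-lno-l
1. k -> g, t -> d / _ Z: fires at position(s) 5: revogbilnol
2. f -> v, k -> g, p -> b, t -> d / V _ V: no change
surface: revogbilnol

cell GRD=zo, ASPECT=pa, VEL=zo:
underlying: re-vokbi-pep
1. k -> g, t -> d / _ Z: fires at position(s) 5: revogbipep
2. f -> v, k -> g, p -> b, t -> d / V _ V: fires at position(s) 8: revogbibep
surface: revogbibep

cell GRD=zo, ASPECT=mi, VEL=zo:
underlying: re-vokbi-v-suv
1. k -> g, t -> d / _ Z: fires at position(s) 5: revogbivsuv
2. f -> v, k -> g, p -> b, t -> d / V _ V: no change
surface: revogbivsuv

cell GRD=ol, ASPECT=mi, VEL=ma:
underlying: su-vokbi-v-ib
1. k -> g, t -> d / _ Z: fires at position(s) 5: suvogbivib
2. f -> v, k -> g, p -> b, t -> d / V _ V: no change
surface: suvogbivib


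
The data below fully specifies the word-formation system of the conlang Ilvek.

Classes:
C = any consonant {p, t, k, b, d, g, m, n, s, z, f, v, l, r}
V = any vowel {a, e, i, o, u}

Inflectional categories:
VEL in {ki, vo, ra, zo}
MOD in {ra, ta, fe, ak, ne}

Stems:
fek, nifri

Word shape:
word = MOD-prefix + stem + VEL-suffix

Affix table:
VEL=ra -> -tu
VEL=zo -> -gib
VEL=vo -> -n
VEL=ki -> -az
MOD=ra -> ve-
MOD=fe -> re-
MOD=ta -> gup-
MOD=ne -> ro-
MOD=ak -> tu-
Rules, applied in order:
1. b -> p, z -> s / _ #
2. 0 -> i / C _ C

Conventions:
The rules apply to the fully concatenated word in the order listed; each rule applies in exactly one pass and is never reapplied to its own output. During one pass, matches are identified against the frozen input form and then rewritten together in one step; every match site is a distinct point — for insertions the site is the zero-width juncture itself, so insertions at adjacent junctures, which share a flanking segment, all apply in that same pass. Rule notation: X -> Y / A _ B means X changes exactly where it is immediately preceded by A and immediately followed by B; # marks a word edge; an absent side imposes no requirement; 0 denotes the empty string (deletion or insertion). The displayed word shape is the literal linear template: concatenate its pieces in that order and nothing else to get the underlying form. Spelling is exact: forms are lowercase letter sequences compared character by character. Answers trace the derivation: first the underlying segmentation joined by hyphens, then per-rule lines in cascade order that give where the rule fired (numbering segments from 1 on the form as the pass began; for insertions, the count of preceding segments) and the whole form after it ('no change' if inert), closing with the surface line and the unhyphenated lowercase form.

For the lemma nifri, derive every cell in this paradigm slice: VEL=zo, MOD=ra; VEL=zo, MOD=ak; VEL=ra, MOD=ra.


cell VEL=zo, MOD=ra:
underlying: ve-nifri-gib
1. b -> p, z -> s / _ #: fires at position(s) 10: venifrigip
2. 0 -> i / C _ C: inserts after position(s) 5: venifirigip
surface: venifirigip

cell VEL=zo, MOD=ak:
underlying: tu-nifri-gib
1. b -> p, z -> s / _ #: fires at position(s) 10: tunifrigip
2. 0 -> i / C _ C: inserts after position(s) 5: tunifirigip
surface: tunifirigip

cell VEL=ra, MOD=ra:
underlying: ve-nifri-tu
1. b -> p, z -> s / _ #: no change
2. 0 -> i / C _ C: inserts after position(s) 5: venifiritu
surface: venifiritu


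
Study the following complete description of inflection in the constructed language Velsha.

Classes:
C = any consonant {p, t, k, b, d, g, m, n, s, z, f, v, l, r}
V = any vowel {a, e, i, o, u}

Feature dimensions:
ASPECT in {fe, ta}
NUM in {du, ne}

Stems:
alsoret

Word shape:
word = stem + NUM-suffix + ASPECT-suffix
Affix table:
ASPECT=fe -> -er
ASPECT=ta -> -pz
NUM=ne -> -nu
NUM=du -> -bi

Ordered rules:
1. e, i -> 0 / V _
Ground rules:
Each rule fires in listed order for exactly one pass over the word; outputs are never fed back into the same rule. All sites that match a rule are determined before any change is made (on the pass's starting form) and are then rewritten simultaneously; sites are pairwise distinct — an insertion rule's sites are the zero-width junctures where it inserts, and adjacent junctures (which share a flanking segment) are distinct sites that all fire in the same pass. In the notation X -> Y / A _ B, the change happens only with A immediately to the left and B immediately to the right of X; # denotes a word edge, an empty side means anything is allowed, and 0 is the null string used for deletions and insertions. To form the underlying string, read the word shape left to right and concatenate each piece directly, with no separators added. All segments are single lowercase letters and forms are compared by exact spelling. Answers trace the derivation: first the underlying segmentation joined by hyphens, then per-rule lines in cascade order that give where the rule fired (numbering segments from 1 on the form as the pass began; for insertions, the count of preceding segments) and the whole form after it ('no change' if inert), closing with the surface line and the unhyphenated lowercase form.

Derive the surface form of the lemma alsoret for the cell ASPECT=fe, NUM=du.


underlying: alsoret-bi-er
1. e, i -> 0 / V _: fires at position(s) 10: alsoretbir
surface: alsoretbir


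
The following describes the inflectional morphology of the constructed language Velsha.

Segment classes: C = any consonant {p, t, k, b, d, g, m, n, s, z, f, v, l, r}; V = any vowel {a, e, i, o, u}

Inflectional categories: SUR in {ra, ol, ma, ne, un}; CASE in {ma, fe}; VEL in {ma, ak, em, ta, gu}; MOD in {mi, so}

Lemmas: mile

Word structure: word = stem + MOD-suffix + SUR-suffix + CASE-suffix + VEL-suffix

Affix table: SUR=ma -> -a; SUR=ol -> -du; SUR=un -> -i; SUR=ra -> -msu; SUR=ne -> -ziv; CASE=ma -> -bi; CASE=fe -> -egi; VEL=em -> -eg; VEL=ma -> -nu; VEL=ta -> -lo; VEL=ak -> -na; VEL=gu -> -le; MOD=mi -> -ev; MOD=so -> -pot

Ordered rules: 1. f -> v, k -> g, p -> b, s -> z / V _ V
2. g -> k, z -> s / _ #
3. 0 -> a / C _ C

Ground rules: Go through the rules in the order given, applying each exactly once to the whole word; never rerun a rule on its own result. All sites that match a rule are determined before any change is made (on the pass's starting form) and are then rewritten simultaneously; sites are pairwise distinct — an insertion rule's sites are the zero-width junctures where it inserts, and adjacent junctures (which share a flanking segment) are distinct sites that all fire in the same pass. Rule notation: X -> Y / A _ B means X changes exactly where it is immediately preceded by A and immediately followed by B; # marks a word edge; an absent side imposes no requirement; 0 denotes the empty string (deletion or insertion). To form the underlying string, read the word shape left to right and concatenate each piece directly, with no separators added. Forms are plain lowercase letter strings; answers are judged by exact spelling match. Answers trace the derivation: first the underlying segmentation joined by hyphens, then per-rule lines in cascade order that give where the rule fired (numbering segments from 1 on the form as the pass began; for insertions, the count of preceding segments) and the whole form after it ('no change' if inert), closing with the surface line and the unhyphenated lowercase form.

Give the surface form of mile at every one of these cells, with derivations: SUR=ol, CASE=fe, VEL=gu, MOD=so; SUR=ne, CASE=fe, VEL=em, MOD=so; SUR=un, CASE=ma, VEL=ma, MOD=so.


cell SUR=ol, CASE=fe, VEL=gu, MOD=so:
underlying: mile-pot-du-egi-le
1. f -> v, k -> g, p -> b, s -> z / V _ V: fires at position(s) 5: milebotduegile
2. g -> k, z -> s / _ #: no change
3. 0 -> a / C _ C: inserts after position(s) 7: milebotaduegile
surface: milebotaduegile

cell SUR=ne, CASE=fe, VEL=em, MOD=so:
underlying: mile-pot-ziv-egi-eg
1. f -> v, k -> g, p -> b, s -> z / V _ V: fires at position(s) 5: milebotzivegieg
2. g -> k, z -> s / _ #: fires at position(s) 15: milebotzivegiek
3. 0 -> a / C _ C: inserts after position(s) 7: milebotazivegiek
surface: milebotazivegiek

cell SUR=un, CASE=ma, VEL=ma, MOD=so:
underlying: mile-pot-i-bi-nu
1. f -> v, k -> g, p -> b, s -> z / V _ V: fires at position(s) 5: milebotibinu
2. g -> k, z -> s / _ #: no change
3. 0 -> a / C _ C: no change
surface: milebotibinu


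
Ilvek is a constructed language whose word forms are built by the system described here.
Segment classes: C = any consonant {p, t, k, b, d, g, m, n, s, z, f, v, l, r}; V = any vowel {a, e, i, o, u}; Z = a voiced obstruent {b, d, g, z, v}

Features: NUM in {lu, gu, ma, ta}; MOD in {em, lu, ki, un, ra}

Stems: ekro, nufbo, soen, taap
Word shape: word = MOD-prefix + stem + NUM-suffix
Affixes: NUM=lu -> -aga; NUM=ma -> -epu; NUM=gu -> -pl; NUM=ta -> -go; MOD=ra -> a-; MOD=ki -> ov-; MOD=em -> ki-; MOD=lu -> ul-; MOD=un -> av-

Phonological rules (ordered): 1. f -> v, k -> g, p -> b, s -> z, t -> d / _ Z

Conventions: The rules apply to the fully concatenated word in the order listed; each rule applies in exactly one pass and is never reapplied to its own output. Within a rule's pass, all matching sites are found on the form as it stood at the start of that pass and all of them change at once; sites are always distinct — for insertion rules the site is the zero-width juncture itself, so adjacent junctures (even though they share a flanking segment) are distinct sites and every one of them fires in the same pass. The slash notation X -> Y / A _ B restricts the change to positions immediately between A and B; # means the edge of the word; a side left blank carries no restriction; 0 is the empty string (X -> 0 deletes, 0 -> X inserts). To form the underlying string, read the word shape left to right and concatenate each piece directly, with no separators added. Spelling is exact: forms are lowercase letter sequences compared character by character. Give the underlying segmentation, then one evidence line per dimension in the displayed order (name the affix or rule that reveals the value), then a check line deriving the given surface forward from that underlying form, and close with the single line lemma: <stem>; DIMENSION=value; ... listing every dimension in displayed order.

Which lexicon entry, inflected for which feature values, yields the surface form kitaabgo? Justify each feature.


underlying: ki-taap-go
NUM=ta - signalled by the affix -go
MOD=em - signalled by the affix ki-
check: kitaapgo -> kitaabgo
lemma: taap; NUM=ta; MOD=em


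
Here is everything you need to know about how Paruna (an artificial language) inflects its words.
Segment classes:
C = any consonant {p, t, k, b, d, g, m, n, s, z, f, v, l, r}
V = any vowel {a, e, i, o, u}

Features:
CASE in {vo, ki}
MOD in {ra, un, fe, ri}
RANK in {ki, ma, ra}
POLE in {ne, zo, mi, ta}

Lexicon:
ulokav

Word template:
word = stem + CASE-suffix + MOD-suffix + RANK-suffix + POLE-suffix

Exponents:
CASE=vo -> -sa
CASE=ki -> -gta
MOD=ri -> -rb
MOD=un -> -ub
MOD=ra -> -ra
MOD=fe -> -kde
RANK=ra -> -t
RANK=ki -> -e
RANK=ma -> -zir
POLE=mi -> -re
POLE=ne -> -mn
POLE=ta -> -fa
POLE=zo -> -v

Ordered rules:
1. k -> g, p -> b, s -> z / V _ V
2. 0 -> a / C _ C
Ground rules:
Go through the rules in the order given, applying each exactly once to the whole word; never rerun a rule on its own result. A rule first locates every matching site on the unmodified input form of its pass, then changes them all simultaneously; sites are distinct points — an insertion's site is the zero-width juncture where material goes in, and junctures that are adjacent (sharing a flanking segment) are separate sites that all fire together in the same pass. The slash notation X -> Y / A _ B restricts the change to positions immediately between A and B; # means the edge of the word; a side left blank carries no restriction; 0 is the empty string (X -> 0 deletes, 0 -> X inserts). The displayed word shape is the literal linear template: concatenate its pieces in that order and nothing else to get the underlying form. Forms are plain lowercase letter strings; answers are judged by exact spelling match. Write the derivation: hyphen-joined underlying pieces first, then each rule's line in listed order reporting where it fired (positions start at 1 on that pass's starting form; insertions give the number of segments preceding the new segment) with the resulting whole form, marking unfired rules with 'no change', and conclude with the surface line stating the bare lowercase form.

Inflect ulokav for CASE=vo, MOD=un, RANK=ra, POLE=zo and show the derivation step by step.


underlying: ulokav-sa-ub-t-v
1. k -> g, p -> b, s -> z / V _ V: fires at position(s) 4: ulogavsaubtv
2. 0 -> a / C _ C: inserts after position(s) 6, 10, 11: ulogavasaubatav
surface: ulogavasaubatav


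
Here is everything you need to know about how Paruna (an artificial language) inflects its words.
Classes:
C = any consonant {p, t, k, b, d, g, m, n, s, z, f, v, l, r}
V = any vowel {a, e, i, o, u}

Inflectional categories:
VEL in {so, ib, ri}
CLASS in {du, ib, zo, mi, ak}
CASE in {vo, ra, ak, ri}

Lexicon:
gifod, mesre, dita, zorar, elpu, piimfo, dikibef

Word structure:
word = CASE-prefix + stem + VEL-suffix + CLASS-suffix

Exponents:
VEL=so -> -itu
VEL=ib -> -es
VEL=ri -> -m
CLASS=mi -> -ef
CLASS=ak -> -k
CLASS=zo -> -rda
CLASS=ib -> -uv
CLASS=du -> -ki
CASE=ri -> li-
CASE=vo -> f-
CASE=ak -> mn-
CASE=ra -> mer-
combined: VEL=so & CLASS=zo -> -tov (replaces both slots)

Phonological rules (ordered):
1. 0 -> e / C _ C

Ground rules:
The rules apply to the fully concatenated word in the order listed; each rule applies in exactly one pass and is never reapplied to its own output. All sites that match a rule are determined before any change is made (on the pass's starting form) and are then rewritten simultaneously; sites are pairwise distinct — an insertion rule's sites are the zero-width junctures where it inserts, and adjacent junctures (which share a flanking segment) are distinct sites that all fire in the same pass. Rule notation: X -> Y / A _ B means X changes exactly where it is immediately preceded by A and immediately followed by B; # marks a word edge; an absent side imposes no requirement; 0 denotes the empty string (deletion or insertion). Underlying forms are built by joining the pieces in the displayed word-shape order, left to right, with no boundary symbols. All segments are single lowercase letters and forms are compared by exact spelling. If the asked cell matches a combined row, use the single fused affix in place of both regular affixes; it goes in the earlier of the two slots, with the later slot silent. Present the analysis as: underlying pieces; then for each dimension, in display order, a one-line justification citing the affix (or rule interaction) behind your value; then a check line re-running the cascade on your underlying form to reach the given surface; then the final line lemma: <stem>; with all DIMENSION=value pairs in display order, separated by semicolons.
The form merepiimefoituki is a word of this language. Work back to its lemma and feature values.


underlying: mer-piimfo-itu-ki
VEL=so - signalled by the affix -itu
CLASS=du - signalled by the affix -ki
CASE=ra - signalled by the affix mer-
check: merpiimfoituki -> merepiimefoituki
lemma: piimfo; VEL=so; CLASS=du; CASE=ra


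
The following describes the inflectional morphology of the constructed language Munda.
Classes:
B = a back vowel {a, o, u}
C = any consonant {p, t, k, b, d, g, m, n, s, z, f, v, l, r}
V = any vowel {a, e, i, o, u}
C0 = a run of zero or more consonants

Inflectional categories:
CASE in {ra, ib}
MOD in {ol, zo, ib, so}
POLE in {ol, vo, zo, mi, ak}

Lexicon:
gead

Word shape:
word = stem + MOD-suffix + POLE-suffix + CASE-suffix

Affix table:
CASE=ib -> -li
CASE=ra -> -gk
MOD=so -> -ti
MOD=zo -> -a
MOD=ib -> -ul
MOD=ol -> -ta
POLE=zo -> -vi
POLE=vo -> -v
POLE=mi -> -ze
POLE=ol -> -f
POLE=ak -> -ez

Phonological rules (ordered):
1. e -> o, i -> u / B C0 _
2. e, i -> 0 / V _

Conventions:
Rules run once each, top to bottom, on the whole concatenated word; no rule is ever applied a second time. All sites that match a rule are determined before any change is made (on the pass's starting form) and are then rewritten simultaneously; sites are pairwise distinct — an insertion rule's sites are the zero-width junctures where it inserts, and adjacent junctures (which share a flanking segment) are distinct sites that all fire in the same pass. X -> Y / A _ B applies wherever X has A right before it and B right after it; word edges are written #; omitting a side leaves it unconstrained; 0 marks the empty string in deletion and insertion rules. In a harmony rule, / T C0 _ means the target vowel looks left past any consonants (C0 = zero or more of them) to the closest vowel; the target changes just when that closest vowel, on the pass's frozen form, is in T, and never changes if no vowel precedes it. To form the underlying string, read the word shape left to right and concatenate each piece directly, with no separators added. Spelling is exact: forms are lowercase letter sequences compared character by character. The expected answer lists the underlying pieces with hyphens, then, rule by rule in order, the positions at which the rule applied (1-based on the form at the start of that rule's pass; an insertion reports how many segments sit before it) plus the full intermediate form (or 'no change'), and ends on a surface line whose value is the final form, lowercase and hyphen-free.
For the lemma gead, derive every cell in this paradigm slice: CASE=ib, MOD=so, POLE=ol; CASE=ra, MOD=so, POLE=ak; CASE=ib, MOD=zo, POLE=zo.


cell CASE=ib, MOD=so, POLE=ol:
underlying: gead-ti-f-li
1. e -> o, i -> u / B C0 _: fires at position(s) 6: geadtufli
2. e, i -> 0 / V _: no change
surface: geadtufli

cell CASE=ra, MOD=so, POLE=ak:
underlying: gead-ti-ez-gk
1. e -> o, i -> u / B C0 _: fires at position(s) 6: geadtuezgk
2. e, i -> 0 / V _: fires at position(s) 7: geadtuzgk
surface: geadtuzgk

cell CASE=ib, MOD=zo, POLE=zo:
underlying: gead-a-vi-li
1. e -> o, i -> u / B C0 _: fires at position(s) 7: geadavuli
2. e, i -> 0 / V _: no change
surface: geadavuli


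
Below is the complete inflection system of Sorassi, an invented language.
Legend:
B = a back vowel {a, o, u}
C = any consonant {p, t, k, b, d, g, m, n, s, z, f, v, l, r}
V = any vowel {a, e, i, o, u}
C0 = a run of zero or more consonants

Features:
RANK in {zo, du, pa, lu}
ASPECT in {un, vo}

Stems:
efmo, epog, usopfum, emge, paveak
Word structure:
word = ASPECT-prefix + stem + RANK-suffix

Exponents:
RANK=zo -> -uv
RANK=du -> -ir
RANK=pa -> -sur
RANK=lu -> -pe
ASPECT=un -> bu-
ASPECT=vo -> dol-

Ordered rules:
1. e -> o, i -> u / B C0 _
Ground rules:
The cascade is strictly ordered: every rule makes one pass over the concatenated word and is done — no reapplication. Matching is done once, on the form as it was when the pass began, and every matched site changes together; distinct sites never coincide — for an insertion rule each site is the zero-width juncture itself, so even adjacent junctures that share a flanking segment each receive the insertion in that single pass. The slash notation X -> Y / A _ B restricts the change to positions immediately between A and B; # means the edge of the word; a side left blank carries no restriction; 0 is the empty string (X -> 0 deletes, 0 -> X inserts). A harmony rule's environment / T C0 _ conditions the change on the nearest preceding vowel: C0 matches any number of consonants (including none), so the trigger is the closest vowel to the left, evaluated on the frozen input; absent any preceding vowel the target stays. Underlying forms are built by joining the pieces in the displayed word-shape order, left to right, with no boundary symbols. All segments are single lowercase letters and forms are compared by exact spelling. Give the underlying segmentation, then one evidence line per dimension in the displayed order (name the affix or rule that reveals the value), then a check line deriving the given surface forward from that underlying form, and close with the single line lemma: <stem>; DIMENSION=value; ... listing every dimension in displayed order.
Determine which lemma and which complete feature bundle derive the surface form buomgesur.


underlying: bu-emge-sur
RANK=pa - signalled by the affix -sur
ASPECT=un - signalled by the affix bu-
check: buemgesur -> buomgesur
lemma: emge; RANK=pa; ASPECT=un


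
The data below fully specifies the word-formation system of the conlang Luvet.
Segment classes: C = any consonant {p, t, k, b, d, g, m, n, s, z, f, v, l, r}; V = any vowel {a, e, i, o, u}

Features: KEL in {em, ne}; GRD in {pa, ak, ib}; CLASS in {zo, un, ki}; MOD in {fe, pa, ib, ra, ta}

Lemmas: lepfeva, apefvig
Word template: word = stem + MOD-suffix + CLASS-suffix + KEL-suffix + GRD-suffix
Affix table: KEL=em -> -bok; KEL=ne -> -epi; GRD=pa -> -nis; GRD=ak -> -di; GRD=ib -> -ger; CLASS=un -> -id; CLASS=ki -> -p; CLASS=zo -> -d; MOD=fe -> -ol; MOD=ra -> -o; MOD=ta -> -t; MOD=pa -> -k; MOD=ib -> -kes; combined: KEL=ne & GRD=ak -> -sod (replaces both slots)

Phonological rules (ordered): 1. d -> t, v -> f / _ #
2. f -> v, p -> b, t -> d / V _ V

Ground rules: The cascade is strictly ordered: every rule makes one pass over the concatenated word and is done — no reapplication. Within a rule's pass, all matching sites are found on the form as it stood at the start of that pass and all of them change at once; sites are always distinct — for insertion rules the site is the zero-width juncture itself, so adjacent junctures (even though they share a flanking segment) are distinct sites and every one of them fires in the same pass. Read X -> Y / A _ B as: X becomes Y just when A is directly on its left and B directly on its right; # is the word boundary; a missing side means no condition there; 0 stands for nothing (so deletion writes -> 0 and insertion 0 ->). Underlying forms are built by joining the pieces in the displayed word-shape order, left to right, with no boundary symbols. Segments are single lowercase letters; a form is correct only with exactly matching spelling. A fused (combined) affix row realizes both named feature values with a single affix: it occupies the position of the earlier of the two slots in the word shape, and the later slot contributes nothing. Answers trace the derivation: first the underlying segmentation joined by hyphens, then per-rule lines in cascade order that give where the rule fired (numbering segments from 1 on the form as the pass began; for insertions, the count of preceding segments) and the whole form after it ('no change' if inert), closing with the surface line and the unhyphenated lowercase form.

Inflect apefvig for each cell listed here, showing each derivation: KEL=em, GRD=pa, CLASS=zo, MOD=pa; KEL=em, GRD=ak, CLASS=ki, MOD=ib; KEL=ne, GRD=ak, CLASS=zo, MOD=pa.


cell KEL=em, GRD=pa, CLASS=zo, MOD=pa:
underlying: apefvig-k-d-bok-nis
1. d -> t, v -> f / _ #: no change
2. f -> v, p -> b, t -> d / V _ V: fires at position(s) 2: abefvigkdboknis
surface: abefvigkdboknis

cell KEL=em, GRD=ak, CLASS=ki, MOD=ib:
underlying: apefvig-kes-p-bok-di
1. d -> t, v -> f / _ #: no change
2. f -> v, p -> b, t -> d / V _ V: fires at position(s) 2: abefvigkespbokdi
surface: abefvigkespbokdi

cell KEL=ne, GRD=ak, CLASS=zo, MOD=pa:
underlying: apefvig-k-d-sod
1. d -> t, v -> f / _ #: fires at position(s) 12: apefvigkdsot
2. f -> v, p -> b, t -> d / V _ V: fires at position(s) 2: abefvigkdsot
surface: abefvigkdsot
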